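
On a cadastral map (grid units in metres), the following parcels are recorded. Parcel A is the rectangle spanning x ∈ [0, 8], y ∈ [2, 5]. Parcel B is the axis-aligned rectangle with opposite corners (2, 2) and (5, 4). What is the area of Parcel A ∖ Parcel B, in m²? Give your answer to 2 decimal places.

18.00

|Parcel A∩Parcel B|: x∈[2,5], y∈[2,4] → 3·2 = 6.
|Parcel A| = 24.
|Parcel A ∖ Parcel B| = |Parcel A| − |Parcel A∩Parcel B| = 24 − 6 = 18.00.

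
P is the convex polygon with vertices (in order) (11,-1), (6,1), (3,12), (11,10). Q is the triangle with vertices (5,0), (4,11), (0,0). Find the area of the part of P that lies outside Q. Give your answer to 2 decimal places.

|P| = 68.5, |P∩Q| = 1.039.
|P ∖ Q| = |P| − |P∩Q| = 68.5 − 1.039 = 67.46.

67.46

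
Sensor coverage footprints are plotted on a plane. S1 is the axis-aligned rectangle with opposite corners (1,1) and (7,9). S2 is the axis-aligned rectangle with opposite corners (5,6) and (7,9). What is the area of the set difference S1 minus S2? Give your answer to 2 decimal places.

42.00

|S1∩S2|: x∈[5,7], y∈[6,9] → 2·3 = 6.
|S1| = 48.
|S1 ∖ S2| = |S1| − |S1∩S2| = 48 − 6 = 42.00.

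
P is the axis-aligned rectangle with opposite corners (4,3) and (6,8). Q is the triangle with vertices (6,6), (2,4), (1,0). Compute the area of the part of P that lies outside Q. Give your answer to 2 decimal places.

8.60

|P| = 10, |P∩Q| = 1.4.
|P ∖ Q| = |P| − |P∩Q| = 10 − 1.4 = 8.60.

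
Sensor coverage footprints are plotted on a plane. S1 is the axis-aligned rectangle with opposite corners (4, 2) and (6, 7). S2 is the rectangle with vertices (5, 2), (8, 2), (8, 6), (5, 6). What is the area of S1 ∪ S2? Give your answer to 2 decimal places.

18.00

By inclusion–exclusion:
Individual areas: |S1| = 10, |S2| = 12.
|S1∩S2|: x∈[5,6], y∈[2,6] → 1·4 = 4.
|S1 ∪ S2| = 22 − 4 = 18.00.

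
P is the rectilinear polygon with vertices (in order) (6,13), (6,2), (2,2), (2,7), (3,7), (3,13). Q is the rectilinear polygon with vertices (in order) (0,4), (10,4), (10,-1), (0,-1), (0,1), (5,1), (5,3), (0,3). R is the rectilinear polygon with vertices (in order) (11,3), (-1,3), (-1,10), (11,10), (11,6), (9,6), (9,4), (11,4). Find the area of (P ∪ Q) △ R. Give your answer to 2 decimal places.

91.00

|P ∪ Q| = 73.
|(P ∪ Q) ∩ R| = 31.
|(P ∪ Q) △ R| = 73 + 80 − 62 = 91.00.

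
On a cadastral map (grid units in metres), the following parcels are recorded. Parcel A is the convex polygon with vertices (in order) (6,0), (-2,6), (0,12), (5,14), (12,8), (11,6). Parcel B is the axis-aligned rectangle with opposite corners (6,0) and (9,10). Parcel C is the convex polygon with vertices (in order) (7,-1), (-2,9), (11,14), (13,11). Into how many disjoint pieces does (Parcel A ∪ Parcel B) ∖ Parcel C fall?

4

(Parcel A ∪ Parcel B) ∖ Parcel C splits into 4 disjoint pieces (area 11.3554, area 14.4418, area 1.45, area 2.25).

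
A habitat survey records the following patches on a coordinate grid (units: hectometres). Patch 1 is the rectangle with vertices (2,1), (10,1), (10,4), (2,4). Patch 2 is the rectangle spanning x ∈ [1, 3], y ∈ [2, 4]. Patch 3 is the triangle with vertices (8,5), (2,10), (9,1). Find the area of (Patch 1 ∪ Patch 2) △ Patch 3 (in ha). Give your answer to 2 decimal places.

30.75

|Patch 1 ∪ Patch 2| = 26.
|(Patch 1 ∪ Patch 2) ∩ Patch 3| = 2.375.
|(Patch 1 ∪ Patch 2) △ Patch 3| = 26 + 9.5 − 4.75 = 30.75.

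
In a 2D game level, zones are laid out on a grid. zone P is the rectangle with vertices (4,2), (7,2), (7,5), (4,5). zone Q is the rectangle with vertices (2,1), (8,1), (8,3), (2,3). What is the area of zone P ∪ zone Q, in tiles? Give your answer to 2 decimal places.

18.00

By inclusion–exclusion:
Individual areas: |zone P| = 9, |zone Q| = 12.
|zone P∩zone Q|: x∈[4,7], y∈[2,3] → 3·1 = 3.
|zone P ∪ zone Q| = 21 − 3 = 18.00.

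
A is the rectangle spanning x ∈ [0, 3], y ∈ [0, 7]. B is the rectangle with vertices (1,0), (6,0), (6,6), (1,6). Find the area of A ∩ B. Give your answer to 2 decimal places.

|A∩B|: x∈[1,3], y∈[0,6] → 2·6 = 12.

12.00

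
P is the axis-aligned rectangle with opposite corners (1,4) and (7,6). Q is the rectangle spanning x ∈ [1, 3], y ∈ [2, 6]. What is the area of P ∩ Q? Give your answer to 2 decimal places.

4.00

|P∩Q|: x∈[1,3], y∈[4,6] → 2·2 = 4.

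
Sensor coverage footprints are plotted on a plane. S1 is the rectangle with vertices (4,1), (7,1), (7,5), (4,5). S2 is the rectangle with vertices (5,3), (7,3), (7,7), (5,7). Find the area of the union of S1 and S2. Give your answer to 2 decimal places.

By inclusion–exclusion:
Individual areas: |S1| = 12, |S2| = 8.
|S1∩S2|: x∈[5,7], y∈[3,5] → 2·2 = 4.
|S1 ∪ S2| = 20 − 4 = 16.00.

16.00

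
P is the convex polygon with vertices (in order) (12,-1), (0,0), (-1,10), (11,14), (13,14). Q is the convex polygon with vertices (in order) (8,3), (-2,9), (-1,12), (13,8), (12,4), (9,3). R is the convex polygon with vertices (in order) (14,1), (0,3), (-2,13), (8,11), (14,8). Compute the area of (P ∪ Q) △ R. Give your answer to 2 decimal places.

73.13

|P ∪ Q| = 172.1257.
|(P ∪ Q) ∩ R| = 115.9966.
|(P ∪ Q) △ R| = 172.1257 + 133 − 231.9931 = 73.13.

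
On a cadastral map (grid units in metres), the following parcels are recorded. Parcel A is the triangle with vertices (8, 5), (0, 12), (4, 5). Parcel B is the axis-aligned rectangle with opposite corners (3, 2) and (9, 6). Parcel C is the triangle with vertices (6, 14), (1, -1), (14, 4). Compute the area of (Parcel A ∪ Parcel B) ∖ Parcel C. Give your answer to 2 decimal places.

6.26

|Parcel A ∪ Parcel B| = 34.2857.
|(Parcel A ∪ Parcel B) ∩ Parcel C| = 28.0265.
|(Parcel A ∪ Parcel B) ∖ Parcel C| = 34.2857 − 28.0265 = 6.26.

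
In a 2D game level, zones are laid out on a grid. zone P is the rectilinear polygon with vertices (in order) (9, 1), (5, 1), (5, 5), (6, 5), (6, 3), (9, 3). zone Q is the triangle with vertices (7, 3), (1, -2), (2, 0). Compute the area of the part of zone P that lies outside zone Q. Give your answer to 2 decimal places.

9.53

|zone P| = 10, |zone P∩zone Q| = 0.4667.
|zone P ∖ zone Q| = |zone P| − |zone P∩zone Q| = 10 − 0.4667 = 9.53.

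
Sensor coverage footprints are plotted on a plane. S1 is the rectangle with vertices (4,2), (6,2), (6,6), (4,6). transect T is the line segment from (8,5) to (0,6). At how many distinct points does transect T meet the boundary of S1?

2

The segment meets the boundary at (4,5.5), (6,5.25).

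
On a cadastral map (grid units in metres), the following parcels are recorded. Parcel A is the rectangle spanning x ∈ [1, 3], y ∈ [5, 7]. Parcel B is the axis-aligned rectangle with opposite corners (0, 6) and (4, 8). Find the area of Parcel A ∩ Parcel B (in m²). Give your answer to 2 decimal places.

2.00

|Parcel A∩Parcel B|: x∈[1,3], y∈[6,7] → 2·1 = 2.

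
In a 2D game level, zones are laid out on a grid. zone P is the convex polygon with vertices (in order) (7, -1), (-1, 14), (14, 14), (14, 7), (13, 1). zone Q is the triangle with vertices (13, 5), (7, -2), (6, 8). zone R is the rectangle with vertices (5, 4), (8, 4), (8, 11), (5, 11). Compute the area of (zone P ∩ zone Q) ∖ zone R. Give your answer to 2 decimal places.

26.50

|zone P ∩ zone Q| = 32.8385.
|(zone P ∩ zone Q) ∩ zone R| = 6.3429.
|(zone P ∩ zone Q) ∖ zone R| = 32.8385 − 6.3429 = 26.50.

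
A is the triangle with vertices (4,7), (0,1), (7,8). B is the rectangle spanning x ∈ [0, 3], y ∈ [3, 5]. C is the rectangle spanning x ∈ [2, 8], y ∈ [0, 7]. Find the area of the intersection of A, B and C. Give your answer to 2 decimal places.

The intersection is the polygon with vertices (3,5), (3,4), (2,3), (2,4), (2.667,5).
By the shoelace formula its area is 1.17.

1.17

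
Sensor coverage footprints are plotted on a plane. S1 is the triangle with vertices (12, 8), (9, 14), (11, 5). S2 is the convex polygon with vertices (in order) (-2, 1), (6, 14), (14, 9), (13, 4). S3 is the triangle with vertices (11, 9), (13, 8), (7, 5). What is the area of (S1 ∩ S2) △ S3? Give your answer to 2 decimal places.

7.83

|S1 ∩ S2| = 6.6752.
|(S1 ∩ S2) ∩ S3| = 2.4212.
|(S1 ∩ S2) △ S3| = 6.6752 + 6 − 4.8424 = 7.83.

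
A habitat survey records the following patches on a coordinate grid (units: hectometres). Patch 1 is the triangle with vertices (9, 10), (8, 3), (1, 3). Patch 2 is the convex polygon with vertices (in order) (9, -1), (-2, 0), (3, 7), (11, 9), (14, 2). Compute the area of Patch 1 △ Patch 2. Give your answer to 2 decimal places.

79.77

|Patch 1| = 24.5, |Patch 2| = 101, |Patch 1∩Patch 2| = 22.8667.
|Patch 1 △ Patch 2| = |Patch 1| + |Patch 2| − 2·|Patch 1∩Patch 2| = 24.5 + 101 − 45.7333 = 79.77.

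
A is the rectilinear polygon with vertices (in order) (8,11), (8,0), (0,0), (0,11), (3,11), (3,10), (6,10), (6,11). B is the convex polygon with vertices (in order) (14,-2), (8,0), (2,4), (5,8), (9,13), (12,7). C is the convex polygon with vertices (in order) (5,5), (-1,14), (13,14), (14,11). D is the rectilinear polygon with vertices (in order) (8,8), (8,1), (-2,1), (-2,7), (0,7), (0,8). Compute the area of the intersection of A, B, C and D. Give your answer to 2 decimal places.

The intersection is the polygon with vertices (8,7), (5,5), (3.941,6.588), (5,8), (8,8).
By the shoelace formula its area is 7.59.

7.59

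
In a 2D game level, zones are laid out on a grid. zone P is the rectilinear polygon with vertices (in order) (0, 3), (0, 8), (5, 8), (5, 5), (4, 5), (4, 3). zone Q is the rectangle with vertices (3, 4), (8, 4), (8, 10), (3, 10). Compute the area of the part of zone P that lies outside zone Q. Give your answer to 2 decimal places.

16.00

|zone P| = 23, |zone P∩zone Q| = 7.
|zone P ∖ zone Q| = |zone P| − |zone P∩zone Q| = 23 − 7 = 16.00.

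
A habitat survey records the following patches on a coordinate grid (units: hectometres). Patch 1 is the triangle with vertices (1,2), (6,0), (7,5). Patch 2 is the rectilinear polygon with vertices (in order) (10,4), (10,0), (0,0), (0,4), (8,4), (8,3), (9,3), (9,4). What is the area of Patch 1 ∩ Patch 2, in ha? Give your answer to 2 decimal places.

12.60

The intersection is the polygon with vertices (1,2), (5,4), (6.8,4), (6,0).
By the shoelace formula its area is 12.60.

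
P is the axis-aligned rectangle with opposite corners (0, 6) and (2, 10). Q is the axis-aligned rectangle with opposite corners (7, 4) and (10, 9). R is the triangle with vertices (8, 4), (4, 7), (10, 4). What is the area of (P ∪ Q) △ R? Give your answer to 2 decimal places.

22.25

|P ∪ Q| = 23.
|(P ∪ Q) ∩ R| = 1.875.
|(P ∪ Q) △ R| = 23 + 3 − 3.75 = 22.25.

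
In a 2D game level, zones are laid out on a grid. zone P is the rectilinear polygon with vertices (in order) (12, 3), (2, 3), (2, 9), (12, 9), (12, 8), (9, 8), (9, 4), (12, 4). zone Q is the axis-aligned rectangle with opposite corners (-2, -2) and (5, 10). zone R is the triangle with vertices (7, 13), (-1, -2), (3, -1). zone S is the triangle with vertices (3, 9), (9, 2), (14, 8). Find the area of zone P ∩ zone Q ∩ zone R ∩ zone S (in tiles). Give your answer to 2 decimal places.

The intersection is the polygon with vertices (4.78,8.838), (5,8.818), (5,6.667), (4.151,7.657).
By the shoelace formula its area is 1.05.

1.05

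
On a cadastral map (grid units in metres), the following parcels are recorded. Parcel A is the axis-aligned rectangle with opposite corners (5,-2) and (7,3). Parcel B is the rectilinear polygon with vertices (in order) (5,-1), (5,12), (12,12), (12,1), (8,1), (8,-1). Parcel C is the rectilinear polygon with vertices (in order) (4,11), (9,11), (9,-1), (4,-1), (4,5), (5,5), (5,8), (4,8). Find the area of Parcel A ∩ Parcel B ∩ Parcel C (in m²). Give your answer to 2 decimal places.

8.00

The intersection is the polygon with vertices (7,-1), (5,-1), (5,3), (7,3).
By the shoelace formula its area is 8.00.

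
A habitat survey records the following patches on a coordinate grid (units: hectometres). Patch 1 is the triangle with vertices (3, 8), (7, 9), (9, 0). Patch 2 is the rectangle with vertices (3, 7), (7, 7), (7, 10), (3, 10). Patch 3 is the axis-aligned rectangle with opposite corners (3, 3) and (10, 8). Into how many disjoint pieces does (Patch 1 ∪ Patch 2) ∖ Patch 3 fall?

(Patch 1 ∪ Patch 2) ∖ Patch 3 splits into 2 disjoint pieces (area 2.375, area 8.1111).

2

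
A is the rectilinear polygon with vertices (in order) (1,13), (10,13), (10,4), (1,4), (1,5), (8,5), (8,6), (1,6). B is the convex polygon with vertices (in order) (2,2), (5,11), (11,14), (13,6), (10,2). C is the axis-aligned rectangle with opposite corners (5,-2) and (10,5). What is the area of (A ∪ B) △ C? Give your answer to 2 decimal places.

|A ∪ B| = 116.1667.
|(A ∪ B) ∩ C| = 15.
|(A ∪ B) △ C| = 116.1667 + 35 − 30 = 121.17.

121.17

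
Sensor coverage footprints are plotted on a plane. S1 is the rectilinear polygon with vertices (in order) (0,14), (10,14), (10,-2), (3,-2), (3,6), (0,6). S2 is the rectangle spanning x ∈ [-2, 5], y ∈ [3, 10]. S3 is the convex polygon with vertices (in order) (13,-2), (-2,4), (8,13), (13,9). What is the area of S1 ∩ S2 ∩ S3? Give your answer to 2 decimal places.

The intersection is the polygon with vertices (0.222,6), (4.667,10), (5,10), (5,3), (3,3), (3,6).
By the shoelace formula its area is 16.22.

16.22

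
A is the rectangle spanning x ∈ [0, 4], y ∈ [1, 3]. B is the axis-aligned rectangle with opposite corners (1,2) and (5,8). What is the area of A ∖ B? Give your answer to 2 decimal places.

5.00

|A∩B|: x∈[1,4], y∈[2,3] → 3·1 = 3.
|A| = 8.
|A ∖ B| = |A| − |A∩B| = 8 − 3 = 5.00.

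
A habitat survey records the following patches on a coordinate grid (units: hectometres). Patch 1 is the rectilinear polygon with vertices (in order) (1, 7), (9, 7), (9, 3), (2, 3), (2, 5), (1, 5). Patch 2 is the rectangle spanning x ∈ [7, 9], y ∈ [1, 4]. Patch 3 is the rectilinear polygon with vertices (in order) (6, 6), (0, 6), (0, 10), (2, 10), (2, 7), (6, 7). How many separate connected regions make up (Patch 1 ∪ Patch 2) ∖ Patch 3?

1

(Patch 1 ∪ Patch 2) ∖ Patch 3 is a single connected region.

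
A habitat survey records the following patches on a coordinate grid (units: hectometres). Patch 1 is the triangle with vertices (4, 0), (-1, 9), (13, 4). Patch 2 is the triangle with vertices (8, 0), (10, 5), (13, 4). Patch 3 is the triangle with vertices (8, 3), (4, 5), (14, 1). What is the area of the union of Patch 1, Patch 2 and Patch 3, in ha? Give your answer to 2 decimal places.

54.53

By inclusion–exclusion:
Individual areas: |Patch 1| = 50.5, |Patch 2| = 8.5, |Patch 3| = 2.
|Patch 1∩Patch 2| = 4.8243.
|Patch 1∩Patch 3| = 1.3979.
|Patch 2∩Patch 3| = 0.4412.
|Patch 1∩Patch 2∩Patch 3| = 0.193.
|Patch 1 ∪ Patch 2 ∪ Patch 3| = 61 − 6.6634 + 0.193 = 54.53.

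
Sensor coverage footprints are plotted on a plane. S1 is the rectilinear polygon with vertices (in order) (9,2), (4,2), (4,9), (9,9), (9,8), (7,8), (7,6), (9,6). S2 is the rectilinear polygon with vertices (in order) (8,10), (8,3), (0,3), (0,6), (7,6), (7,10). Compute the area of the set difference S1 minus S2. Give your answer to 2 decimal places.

|S1| = 31, |S1∩S2| = 13.
|S1 ∖ S2| = |S1| − |S1∩S2| = 31 − 13 = 18.00.

18.00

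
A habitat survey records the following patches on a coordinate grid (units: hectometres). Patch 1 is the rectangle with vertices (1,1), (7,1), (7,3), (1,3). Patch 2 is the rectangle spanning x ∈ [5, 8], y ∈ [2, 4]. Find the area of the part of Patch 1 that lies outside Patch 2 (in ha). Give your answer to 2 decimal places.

10.00

|Patch 1∩Patch 2|: x∈[5,7], y∈[2,3] → 2·1 = 2.
|Patch 1| = 12.
|Patch 1 ∖ Patch 2| = |Patch 1| − |Patch 1∩Patch 2| = 12 − 2 = 10.00.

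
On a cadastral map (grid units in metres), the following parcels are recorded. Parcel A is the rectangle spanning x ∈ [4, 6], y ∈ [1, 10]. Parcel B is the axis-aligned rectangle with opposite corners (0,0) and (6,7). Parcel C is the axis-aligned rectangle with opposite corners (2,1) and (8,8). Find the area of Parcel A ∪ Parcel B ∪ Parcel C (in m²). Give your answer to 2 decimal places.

By inclusion–exclusion:
Individual areas: |Parcel A| = 18, |Parcel B| = 42, |Parcel C| = 42.
|Parcel A∩Parcel B|: x∈[4,6], y∈[1,7] → 2·6 = 12.
|Parcel A∩Parcel C|: x∈[4,6], y∈[1,8] → 2·7 = 14.
|Parcel B∩Parcel C|: x∈[2,6], y∈[1,7] → 4·6 = 24.
|Parcel A∩Parcel B∩Parcel C| = 12.
|Parcel A ∪ Parcel B ∪ Parcel C| = 102 − 50 + 12 = 64.00.

64.00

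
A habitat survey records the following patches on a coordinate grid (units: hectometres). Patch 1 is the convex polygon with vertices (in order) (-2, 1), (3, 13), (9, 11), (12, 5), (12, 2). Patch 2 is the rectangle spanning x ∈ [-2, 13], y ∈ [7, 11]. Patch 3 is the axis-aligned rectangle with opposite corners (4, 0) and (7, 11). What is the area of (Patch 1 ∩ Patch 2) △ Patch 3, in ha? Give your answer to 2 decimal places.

43.67

|Patch 1 ∩ Patch 2| = 34.6667.
|(Patch 1 ∩ Patch 2) ∩ Patch 3| = 12.
|(Patch 1 ∩ Patch 2) △ Patch 3| = 34.6667 + 33 − 24 = 43.67.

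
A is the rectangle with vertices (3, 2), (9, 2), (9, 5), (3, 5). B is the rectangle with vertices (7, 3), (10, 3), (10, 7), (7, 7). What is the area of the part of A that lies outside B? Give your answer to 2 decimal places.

14.00

|A∩B|: x∈[7,9], y∈[3,5] → 2·2 = 4.
|A| = 18.
|A ∖ B| = |A| − |A∩B| = 18 − 4 = 14.00.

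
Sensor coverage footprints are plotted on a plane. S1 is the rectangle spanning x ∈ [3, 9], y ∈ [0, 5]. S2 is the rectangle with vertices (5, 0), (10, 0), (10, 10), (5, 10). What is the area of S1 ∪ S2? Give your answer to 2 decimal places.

By inclusion–exclusion:
Individual areas: |S1| = 30, |S2| = 50.
|S1∩S2|: x∈[5,9], y∈[0,5] → 4·5 = 20.
|S1 ∪ S2| = 80 − 20 = 60.00.

60.00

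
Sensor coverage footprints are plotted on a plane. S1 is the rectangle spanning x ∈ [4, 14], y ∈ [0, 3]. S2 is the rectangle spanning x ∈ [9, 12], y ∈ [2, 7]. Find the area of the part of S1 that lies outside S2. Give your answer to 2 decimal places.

27.00

|S1∩S2|: x∈[9,12], y∈[2,3] → 3·1 = 3.
|S1| = 30.
|S1 ∖ S2| = |S1| − |S1∩S2| = 30 − 3 = 27.00.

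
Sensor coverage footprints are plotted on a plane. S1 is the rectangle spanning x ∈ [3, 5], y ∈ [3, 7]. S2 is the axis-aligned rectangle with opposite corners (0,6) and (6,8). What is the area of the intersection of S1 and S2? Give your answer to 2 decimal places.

|S1∩S2|: x∈[3,5], y∈[6,7] → 2·1 = 2.

2.00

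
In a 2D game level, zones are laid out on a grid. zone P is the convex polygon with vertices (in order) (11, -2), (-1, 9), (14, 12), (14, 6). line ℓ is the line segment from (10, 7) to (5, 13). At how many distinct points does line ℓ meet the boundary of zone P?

The segment meets the boundary at (7,10.6).

1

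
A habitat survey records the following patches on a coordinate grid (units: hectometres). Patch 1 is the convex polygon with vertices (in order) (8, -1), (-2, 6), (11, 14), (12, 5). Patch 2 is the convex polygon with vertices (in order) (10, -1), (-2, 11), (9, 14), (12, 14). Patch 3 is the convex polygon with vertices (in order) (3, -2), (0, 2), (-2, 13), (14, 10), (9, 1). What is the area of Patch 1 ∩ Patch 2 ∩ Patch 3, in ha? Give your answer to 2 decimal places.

64.66

The intersection is the polygon with vertices (11.454,9.909), (10.667,4), (9,1), (8.333,0.667), (1.095,7.905), (6.719,11.365), (11.39,10.489).
By the shoelace formula its area is 64.66.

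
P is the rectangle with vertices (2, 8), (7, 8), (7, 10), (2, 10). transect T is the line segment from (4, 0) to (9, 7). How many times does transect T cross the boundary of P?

0

The segment lies entirely outside P and never meets its boundary.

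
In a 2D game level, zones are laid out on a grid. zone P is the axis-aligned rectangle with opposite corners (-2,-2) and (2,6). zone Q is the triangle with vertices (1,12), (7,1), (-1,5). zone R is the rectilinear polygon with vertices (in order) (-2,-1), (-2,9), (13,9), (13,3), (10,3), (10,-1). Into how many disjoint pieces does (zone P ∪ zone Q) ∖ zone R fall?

2

(zone P ∪ zone Q) ∖ zone R splits into 2 disjoint pieces (area 4, area 3.7403).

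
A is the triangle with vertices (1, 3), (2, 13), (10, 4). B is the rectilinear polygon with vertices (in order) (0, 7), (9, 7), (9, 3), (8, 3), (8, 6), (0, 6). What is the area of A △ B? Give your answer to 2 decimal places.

|A| = 44.5, |B| = 12, |A∩B| = 8.2542.
|A △ B| = |A| + |B| − 2·|A∩B| = 44.5 + 12 − 16.5083 = 39.99.

39.99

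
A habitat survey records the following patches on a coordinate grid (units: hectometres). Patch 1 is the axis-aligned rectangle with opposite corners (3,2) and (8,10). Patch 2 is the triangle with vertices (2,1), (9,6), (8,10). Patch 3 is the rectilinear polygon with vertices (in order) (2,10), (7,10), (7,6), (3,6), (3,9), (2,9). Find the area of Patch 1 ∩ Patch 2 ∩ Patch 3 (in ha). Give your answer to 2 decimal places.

The intersection is the polygon with vertices (7,8.5), (7,6), (5.333,6).
By the shoelace formula its area is 2.08.

2.08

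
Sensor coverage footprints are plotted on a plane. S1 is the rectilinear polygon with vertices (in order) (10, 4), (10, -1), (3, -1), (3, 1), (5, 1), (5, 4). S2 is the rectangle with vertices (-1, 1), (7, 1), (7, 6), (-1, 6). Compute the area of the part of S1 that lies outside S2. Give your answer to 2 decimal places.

23.00

|S1| = 29, |S1∩S2| = 6.
|S1 ∖ S2| = |S1| − |S1∩S2| = 29 − 6 = 23.00.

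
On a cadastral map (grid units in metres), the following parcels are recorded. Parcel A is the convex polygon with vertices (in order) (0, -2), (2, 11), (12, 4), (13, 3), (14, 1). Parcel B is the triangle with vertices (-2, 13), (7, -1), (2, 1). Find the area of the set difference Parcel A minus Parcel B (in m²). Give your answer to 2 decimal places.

|Parcel A| = 96.5, |Parcel A∩Parcel B| = 18.4682.
|Parcel A ∖ Parcel B| = |Parcel A| − |Parcel A∩Parcel B| = 96.5 − 18.4682 = 78.03.

78.03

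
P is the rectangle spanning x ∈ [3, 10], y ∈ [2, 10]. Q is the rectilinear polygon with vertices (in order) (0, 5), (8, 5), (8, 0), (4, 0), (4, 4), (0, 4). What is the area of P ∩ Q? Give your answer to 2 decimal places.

13.00

The intersection is the polygon with vertices (3,5), (8,5), (8,2), (4,2), (4,4), (3,4).
By the shoelace formula its area is 13.00.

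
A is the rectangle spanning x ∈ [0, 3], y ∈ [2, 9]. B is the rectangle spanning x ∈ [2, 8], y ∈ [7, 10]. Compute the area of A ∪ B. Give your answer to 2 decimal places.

37.00

By inclusion–exclusion:
Individual areas: |A| = 21, |B| = 18.
|A∩B|: x∈[2,3], y∈[7,9] → 1·2 = 2.
|A ∪ B| = 39 − 2 = 37.00.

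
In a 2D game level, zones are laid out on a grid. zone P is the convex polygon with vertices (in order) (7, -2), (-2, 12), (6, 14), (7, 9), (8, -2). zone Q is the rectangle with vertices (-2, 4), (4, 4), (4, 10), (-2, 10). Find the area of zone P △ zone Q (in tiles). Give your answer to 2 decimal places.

78.57

|zone P| = 76, |zone Q| = 36, |zone P∩zone Q| = 16.7143.
|zone P △ zone Q| = |zone P| + |zone Q| − 2·|zone P∩zone Q| = 76 + 36 − 33.4286 = 78.57.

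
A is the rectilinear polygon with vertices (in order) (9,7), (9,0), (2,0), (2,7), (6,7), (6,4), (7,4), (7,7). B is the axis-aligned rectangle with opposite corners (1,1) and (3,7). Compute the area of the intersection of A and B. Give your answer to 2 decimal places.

6.00

The intersection is the polygon with vertices (2,7), (3,7), (3,1), (2,1).
By the shoelace formula its area is 6.00.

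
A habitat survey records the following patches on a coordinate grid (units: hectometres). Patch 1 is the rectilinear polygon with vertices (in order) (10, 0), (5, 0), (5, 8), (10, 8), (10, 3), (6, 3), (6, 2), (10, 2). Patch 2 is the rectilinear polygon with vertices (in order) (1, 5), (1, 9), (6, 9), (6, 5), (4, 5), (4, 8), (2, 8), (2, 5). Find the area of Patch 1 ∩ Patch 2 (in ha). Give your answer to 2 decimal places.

The intersection is the polygon with vertices (5,8), (6,8), (6,5), (5,5).
By the shoelace formula its area is 3.00.

3.00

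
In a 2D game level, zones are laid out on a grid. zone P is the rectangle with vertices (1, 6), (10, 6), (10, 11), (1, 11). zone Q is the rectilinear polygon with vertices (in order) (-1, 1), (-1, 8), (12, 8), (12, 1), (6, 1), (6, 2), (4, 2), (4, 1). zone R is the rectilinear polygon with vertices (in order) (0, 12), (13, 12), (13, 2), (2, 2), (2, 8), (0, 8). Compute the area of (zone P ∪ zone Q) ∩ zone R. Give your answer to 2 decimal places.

|zone P ∪ zone Q| = 116.
|(zone P ∪ zone Q) ∩ zone R| = 87.00.

87.00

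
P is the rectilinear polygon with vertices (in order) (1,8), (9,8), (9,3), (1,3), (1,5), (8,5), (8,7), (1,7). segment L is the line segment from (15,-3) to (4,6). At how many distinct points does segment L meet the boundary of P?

2

The segment meets the boundary at (5.222,5), (7.667,3).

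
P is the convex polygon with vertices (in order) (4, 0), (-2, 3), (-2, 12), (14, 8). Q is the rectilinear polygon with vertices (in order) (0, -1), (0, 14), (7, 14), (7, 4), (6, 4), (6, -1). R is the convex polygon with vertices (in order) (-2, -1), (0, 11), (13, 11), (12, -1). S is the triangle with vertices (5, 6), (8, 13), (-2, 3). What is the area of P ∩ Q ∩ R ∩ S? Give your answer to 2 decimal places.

The intersection is the polygon with vertices (6.645,9.839), (5,6), (0,3.857), (0,5), (5.2,10.2).
By the shoelace formula its area is 16.33.

16.33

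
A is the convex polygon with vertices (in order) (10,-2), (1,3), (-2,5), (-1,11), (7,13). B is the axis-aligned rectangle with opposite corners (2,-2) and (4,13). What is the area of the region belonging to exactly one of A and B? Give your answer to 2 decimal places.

93.56

|A| = 104, |B| = 30, |A∩B| = 20.2222.
|A △ B| = |A| + |B| − 2·|A∩B| = 104 + 30 − 40.4444 = 93.56.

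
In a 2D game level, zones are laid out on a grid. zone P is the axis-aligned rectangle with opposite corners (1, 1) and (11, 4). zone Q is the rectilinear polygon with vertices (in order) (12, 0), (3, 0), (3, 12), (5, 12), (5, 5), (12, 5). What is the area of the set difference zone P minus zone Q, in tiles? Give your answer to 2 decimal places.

|zone P| = 30, |zone P∩zone Q| = 24.
|zone P ∖ zone Q| = |zone P| − |zone P∩zone Q| = 30 − 24 = 6.00.

6.00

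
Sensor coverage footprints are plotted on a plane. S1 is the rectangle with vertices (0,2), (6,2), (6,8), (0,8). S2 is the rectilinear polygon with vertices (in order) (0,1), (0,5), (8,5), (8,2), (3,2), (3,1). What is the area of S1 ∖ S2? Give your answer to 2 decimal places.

18.00

|S1| = 36, |S1∩S2| = 18.
|S1 ∖ S2| = |S1| − |S1∩S2| = 36 − 18 = 18.00.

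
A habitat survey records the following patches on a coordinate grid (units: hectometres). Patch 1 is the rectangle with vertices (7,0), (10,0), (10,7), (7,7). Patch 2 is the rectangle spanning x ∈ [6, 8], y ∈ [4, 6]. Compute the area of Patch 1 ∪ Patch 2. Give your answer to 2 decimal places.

23.00

By inclusion–exclusion:
Individual areas: |Patch 1| = 21, |Patch 2| = 4.
|Patch 1∩Patch 2|: x∈[7,8], y∈[4,6] → 1·2 = 2.
|Patch 1 ∪ Patch 2| = 25 − 2 = 23.00.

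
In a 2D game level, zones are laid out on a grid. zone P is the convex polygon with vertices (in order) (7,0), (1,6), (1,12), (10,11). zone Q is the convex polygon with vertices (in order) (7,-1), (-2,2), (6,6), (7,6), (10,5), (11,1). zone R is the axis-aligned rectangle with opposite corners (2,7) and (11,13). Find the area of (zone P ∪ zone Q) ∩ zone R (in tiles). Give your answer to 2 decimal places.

The region (zone P ∪ zone Q) ∩ zone R is the polygon with vertices (10,11), (8.909,7), (2,7), (2,11.889).
By the shoelace formula its area is 33.37.

33.37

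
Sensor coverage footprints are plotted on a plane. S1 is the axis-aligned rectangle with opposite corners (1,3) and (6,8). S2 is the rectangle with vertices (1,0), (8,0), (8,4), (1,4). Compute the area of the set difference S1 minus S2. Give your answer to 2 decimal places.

|S1∩S2|: x∈[1,6], y∈[3,4] → 5·1 = 5.
|S1| = 25.
|S1 ∖ S2| = |S1| − |S1∩S2| = 25 − 5 = 20.00.

20.00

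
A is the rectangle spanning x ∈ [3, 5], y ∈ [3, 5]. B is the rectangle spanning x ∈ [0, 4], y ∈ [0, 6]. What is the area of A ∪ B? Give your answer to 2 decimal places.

By inclusion–exclusion:
Individual areas: |A| = 4, |B| = 24.
|A∩B|: x∈[3,4], y∈[3,5] → 1·2 = 2.
|A ∪ B| = 28 − 2 = 26.00.

26.00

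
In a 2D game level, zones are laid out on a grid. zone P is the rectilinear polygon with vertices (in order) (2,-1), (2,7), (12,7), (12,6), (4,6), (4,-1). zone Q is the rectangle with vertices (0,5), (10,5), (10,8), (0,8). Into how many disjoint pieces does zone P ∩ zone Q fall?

1

zone P ∩ zone Q is a single connected region.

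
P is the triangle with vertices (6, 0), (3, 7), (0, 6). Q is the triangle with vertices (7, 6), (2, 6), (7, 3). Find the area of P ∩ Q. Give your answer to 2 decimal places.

The intersection is the polygon with vertices (3.923,4.846), (2,6), (3.429,6).
By the shoelace formula its area is 0.82.

0.82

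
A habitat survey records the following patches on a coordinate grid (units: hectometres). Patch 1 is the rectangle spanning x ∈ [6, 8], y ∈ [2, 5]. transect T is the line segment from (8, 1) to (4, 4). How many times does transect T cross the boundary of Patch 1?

2

The segment meets the boundary at (6,2.5), (6.667,2).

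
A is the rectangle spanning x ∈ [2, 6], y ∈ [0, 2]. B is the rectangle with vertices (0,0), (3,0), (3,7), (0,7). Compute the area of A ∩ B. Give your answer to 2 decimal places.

|A∩B|: x∈[2,3], y∈[0,2] → 1·2 = 2.

2.00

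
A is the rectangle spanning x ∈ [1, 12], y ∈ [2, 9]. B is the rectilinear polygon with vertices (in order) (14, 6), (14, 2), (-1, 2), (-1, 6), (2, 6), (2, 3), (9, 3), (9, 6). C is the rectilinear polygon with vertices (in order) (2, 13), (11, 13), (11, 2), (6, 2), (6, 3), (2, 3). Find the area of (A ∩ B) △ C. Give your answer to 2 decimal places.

|A ∩ B| = 23.
|(A ∩ B) ∩ C| = 11.
|(A ∩ B) △ C| = 23 + 95 − 22 = 96.00.

96.00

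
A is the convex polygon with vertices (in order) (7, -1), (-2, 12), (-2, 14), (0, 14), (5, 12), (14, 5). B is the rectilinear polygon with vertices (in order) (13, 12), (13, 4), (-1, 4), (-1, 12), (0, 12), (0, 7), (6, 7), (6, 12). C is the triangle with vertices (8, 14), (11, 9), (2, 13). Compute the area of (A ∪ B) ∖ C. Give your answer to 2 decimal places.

136.17

|A ∪ B| = 143.8452.
|(A ∪ B) ∩ C| = 7.6758.
|(A ∪ B) ∖ C| = 143.8452 − 7.6758 = 136.17.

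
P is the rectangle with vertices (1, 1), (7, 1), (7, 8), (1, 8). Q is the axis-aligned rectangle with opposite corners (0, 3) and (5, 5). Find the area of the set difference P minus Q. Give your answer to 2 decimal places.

|P∩Q|: x∈[1,5], y∈[3,5] → 4·2 = 8.
|P| = 42.
|P ∖ Q| = |P| − |P∩Q| = 42 − 8 = 34.00.

34.00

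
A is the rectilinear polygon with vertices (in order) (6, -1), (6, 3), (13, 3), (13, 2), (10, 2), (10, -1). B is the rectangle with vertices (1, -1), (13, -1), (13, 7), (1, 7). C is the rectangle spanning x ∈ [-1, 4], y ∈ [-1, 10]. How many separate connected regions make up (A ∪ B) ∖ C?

1

(A ∪ B) ∖ C is a single connected region.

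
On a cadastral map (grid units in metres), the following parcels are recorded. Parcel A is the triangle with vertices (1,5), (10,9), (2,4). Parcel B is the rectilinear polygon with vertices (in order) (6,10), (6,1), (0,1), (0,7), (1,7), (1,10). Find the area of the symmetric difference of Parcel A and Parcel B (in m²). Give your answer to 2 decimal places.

47.39

|Parcel A| = 6.5, |Parcel B| = 51, |Parcel A∩Parcel B| = 5.0556.
|Parcel A △ Parcel B| = |Parcel A| + |Parcel B| − 2·|Parcel A∩Parcel B| = 6.5 + 51 − 10.1111 = 47.39.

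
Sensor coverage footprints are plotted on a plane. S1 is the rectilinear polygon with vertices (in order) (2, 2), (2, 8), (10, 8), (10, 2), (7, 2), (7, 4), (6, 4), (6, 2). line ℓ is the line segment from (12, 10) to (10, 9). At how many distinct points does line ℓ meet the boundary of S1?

0

The segment lies entirely outside S1 and never meets its boundary.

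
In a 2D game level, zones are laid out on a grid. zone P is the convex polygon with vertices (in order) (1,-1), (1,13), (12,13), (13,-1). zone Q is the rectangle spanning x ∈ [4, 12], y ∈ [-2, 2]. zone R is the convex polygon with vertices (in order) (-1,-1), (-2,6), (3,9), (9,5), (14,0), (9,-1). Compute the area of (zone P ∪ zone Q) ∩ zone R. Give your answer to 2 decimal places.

The region (zone P ∪ zone Q) ∩ zone R is the polygon with vertices (12.944,-0.211), (9,-1), (4,-1), (1,-1), (1,7.8), (3,9), (9,5), (12.846,1.154).
By the shoelace formula its area is 81.07.

81.07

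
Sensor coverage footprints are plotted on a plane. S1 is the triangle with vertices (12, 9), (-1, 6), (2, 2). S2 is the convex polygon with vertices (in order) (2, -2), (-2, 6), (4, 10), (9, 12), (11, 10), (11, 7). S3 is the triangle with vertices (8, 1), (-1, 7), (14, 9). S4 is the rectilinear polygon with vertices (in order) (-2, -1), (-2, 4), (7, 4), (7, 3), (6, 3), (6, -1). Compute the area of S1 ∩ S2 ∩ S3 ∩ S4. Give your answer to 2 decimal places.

0.31

The intersection is the polygon with vertices (4.195,3.537), (3.5,4), (4.857,4).
By the shoelace formula its area is 0.31.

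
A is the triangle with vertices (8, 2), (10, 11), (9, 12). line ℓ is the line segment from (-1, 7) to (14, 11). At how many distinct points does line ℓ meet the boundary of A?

The segment meets the boundary at (9.748,9.866), (8.76,9.603).

2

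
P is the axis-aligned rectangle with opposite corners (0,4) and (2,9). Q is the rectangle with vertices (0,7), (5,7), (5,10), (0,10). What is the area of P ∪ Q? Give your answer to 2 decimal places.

21.00

By inclusion–exclusion:
Individual areas: |P| = 10, |Q| = 15.
|P∩Q|: x∈[0,2], y∈[7,9] → 2·2 = 4.
|P ∪ Q| = 25 − 4 = 21.00.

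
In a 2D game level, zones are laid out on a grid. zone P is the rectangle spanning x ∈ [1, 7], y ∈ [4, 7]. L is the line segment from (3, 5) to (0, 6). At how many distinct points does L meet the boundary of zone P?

1

The segment meets the boundary at (1,5.667).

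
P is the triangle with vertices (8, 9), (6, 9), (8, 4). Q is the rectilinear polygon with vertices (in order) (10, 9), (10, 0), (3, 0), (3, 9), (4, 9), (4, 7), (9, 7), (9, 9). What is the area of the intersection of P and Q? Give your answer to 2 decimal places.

The intersection is the polygon with vertices (8,4), (6.8,7), (8,7).
By the shoelace formula its area is 1.80.

1.80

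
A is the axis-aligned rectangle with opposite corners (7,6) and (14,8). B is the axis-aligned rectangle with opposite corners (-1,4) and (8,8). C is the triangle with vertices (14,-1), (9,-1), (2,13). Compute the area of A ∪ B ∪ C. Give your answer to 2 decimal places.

74.71

By inclusion–exclusion:
Individual areas: |A| = 14, |B| = 36, |C| = 35.
|A∩B|: x∈[7,8], y∈[6,8] → 1·2 = 2.
|A∩C| = 0.5833.
|B∩C| = 8.2857.
|A∩B∩C| = 0.5833.
|A ∪ B ∪ C| = 85 − 10.869 + 0.5833 = 74.71.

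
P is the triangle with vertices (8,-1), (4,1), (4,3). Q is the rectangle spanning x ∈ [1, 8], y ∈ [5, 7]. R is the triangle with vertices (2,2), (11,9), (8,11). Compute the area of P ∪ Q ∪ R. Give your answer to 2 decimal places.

By inclusion–exclusion:
Individual areas: |P| = 4, |Q| = 14, |R| = 19.5.
|P∩Q| = 0.
|P∩R| = 0.
|Q∩R| = 4.881.
|P∩Q∩R| = 0.
|P ∪ Q ∪ R| = 37.5 − 4.881 + 0 = 32.62.

32.62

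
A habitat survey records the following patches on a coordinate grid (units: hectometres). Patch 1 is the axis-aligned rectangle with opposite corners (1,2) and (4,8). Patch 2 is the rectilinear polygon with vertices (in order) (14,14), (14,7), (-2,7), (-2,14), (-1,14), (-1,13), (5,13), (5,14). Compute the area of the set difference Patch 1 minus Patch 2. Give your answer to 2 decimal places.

|Patch 1| = 18, |Patch 1∩Patch 2| = 3.
|Patch 1 ∖ Patch 2| = |Patch 1| − |Patch 1∩Patch 2| = 18 − 3 = 15.00.

15.00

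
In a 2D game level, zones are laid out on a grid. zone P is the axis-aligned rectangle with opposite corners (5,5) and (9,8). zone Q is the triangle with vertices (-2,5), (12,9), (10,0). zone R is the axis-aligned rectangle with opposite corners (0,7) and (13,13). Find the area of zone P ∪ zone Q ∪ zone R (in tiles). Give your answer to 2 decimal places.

By inclusion–exclusion:
Individual areas: |zone P| = 12, |zone Q| = 59, |zone R| = 78.
|zone P∩zone Q| = 10.25.
|zone P∩zone R|: x∈[5,9], y∈[7,8] → 4·1 = 4.
|zone Q∩zone R| = 6.5556.
|zone P∩zone Q∩zone R| = 2.25.
|zone P ∪ zone Q ∪ zone R| = 149 − 20.8056 + 2.25 = 130.44.

130.44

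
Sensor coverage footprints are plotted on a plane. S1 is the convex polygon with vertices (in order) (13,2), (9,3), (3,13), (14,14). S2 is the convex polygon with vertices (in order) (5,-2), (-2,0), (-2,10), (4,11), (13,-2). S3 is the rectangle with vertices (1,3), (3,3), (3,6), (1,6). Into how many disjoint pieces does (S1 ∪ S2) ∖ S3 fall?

1

(S1 ∪ S2) ∖ S3 is a single connected region.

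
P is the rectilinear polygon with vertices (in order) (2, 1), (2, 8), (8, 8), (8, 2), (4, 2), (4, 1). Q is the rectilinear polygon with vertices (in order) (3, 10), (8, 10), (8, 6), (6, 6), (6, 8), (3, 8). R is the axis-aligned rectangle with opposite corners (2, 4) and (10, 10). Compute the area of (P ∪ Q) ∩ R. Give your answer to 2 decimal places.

34.00

The region (P ∪ Q) ∩ R is the polygon with vertices (3,8), (3,10), (8,10), (8,8), (8,6), (8,4), (2,4), (2,8).
By the shoelace formula its area is 34.00.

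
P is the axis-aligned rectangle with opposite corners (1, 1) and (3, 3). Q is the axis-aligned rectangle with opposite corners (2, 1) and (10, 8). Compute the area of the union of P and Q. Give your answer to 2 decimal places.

By inclusion–exclusion:
Individual areas: |P| = 4, |Q| = 56.
|P∩Q|: x∈[2,3], y∈[1,3] → 1·2 = 2.
|P ∪ Q| = 60 − 2 = 58.00.

58.00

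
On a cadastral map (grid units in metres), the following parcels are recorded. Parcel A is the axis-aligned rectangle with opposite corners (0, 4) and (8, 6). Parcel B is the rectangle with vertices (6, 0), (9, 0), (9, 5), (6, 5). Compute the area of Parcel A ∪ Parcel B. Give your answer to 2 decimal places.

29.00

By inclusion–exclusion:
Individual areas: |Parcel A| = 16, |Parcel B| = 15.
|Parcel A∩Parcel B|: x∈[6,8], y∈[4,5] → 2·1 = 2.
|Parcel A ∪ Parcel B| = 31 − 2 = 29.00.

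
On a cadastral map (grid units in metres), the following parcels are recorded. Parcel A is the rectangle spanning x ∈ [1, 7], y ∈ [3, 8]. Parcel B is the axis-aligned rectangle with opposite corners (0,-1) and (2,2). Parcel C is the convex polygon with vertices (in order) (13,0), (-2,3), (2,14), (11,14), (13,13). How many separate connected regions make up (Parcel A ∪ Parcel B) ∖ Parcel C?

1

(Parcel A ∪ Parcel B) ∖ Parcel C is a single connected region.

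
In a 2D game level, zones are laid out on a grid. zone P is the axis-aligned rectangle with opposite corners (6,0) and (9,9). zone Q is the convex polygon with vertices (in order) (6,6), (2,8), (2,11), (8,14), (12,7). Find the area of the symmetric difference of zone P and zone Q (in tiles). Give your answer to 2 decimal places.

60.50

|zone P| = 27, |zone Q| = 50, |zone P∩zone Q| = 8.25.
|zone P △ zone Q| = |zone P| + |zone Q| − 2·|zone P∩zone Q| = 27 + 50 − 16.5 = 60.50.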